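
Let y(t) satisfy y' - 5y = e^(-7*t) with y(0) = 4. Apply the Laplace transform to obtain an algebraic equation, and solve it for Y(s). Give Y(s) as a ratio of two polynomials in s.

Y(s) = (4*s + 29)/(s^2 + 2*s - 35)

Take the Laplace transform of both sides.
Using L{y'} = sY - y(0) = sY - 4, the left side becomes (s - 5)Y - (4).
The right side is L{e^(-7*t)} = 1/(s + 7).
So (s - 5)Y = 1/(s + 7) + (4).
Divide through and combine into a single rational function.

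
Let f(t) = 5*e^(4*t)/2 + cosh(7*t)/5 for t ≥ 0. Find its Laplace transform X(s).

By linearity of the Laplace transform, transform each term separately.
(1/5)·[L{cosh(7t)} = s/(s^2 - 49)]; (5/2)·[L{e^(4t)} = 1/(s - 4)].

X(s) = s/(5*(s^2 - 49)) + 5/(2*(s - 4))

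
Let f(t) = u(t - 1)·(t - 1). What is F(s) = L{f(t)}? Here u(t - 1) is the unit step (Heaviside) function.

F(s) = exp(-s)/s^2

By the second shifting theorem, L{u(t - c)·g(t - c)} = e^(-cs)·G(s) with c = 1 and G(s) = L{g(t)}.
L{t} = 1!/s^2 = 1/s^2.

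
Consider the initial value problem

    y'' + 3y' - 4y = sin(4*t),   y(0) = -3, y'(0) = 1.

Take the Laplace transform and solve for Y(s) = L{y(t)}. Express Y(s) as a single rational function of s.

Take the Laplace transform of both sides.
Using L{y''} = s^2 Y - s·y(0) - y'(0) and L{y'} = sY - y(0), with y(0) = -3, y'(0) = 1, the left side becomes (s^2 + 3*s - 4)Y - (-3*s - 8).
The right side is L{sin(4*t)} = 4/(s^2 + 16).
So (s^2 + 3*s - 4)Y = 4/(s^2 + 16) + (-3*s - 8).
Divide through and combine into a single rational function.

Y(s) = (-3*s^3 - 8*s^2 - 48*s - 124)/(s^4 + 3*s^3 + 12*s^2 + 48*s - 64)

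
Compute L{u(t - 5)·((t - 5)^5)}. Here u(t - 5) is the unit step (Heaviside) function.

120*exp(-5*s)/s^6

By the second shifting theorem, L{u(t - c)·g(t - c)} = e^(-cs)·G(s) with c = 5 and G(s) = L{g(t)}.
L{t^5} = 5!/s^6 = 120/s^6.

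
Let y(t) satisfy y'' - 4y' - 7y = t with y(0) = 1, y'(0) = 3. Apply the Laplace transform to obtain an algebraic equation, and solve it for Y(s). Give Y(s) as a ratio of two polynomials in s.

Laplace-transform each side.
The derivative rules (L{y''} = s^2 Y - s·y(0) - y'(0) and L{y'} = sY - y(0), with y(0) = 1, y'(0) = 3) turn the left side into (s^2 - 4*s - 7)Y - (s - 1).
The right side is L{t} = s^(-2).
So (s^2 - 4*s - 7)Y = s^(-2) + (s - 1).
Divide through and combine into a single rational function.

Y(s) = (s^3 - s^2 + 1)/(s^4 - 4*s^3 - 7*s^2)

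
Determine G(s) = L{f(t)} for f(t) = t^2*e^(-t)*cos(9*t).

L{cos(9t)} = s/(s^2 + 81).
Multiplying by e^(-t) shifts s → s + 1, so L{e^(-t)*cos(9*t)} = (s + 1)/((s + 1)^2 + 81).
Then apply L{t^2·g(t)} = (-1)^2 d^2/ds^2[H(s)] with H(s) = (s + 1)/((s + 1)^2 + 81):
differentiating 2 times and applying the sign gives 2*(s + 1)*(s^2 + 2*s - 242)/(s^2 + 2*s + 82)^3.

G(s) = 2*(s + 1)*(s^2 + 2*s - 242)/(s^2 + 2*s + 82)^3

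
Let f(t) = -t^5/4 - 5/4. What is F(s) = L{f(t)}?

F(s) = -5/(4*s) - 30/s^6

Apply the Laplace transform termwise.
(-1/4)·[L{t^5} = 5!/s^6 = 120/s^6]; L{-5/4} = (-5/4)/s.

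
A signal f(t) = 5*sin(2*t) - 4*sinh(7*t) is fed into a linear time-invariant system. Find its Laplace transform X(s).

By linearity of the Laplace transform, transform each term separately.
(-4)·[L{sinh(7t)} = 7/(s^2 - 49)]; (5)·[L{sin(2t)} = 2/(s^2 + 4)].

X(s) = 10/(s^2 + 4) - 28/(s^2 - 49)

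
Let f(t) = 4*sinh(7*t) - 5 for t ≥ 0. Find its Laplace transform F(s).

F(s) = 28/(s^2 - 49) - 5/s

Apply the Laplace transform termwise.
L{-5} = -5/s; (4)·[L{sinh(7t)} = 7/(s^2 - 49)].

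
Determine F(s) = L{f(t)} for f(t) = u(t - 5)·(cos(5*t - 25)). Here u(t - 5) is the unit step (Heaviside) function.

F(s) = s*exp(-5*s)/(s^2 + 25)

By the second shifting theorem, L{u(t - c)·g(t - c)} = e^(-cs)·G(s) with c = 5 and G(s) = L{g(t)}.
L{cos(5t)} = s/(s^2 + 25).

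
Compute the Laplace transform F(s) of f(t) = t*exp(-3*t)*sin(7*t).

L{sin(7t)} = 7/(s^2 + 49).
Multiplying by e^(-3t) shifts s → s + 3, so L{exp(-3*t)*sin(7*t)} = 7/((s + 3)^2 + 49).
Then apply L{t·g(t)} = -d/ds[G(s)] with G(s) = 7/((s + 3)^2 + 49):
differentiating 1 time and applying the sign gives 14*(s + 3)/(s^2 + 6*s + 58)^2.

F(s) = 14*(s + 3)/(s^2 + 6*s + 58)^2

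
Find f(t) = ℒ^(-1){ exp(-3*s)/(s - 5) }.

The factor e^(-3s) signals a time shift by c = 3 (second shifting theorem).
L{e^(5t)} = 1/(s - 5), so L^-1{1/(s - 5)} = exp(5*t).
Hence the inverse is u(t - 3) times that function evaluated at t - 3.

f(t) = Heaviside(t - 3)*(exp(5*t - 15))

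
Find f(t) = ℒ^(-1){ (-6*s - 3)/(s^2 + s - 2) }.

f(t) = -3*exp(t) - 3*exp(-2*t)

Factor the denominator: s^2 + s - 2 = (s - 1)*(s + 2).
Partial fraction decomposition gives [-3/(s + 2)] + [-3/(s - 1)].
Invert each term: -3/(s + 2) ↔ -3e^(-2t); -3/(s - 1) ↔ -3e^(t).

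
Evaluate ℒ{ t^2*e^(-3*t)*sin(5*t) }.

L{sin(5t)} = 5/(s^2 + 25).
Multiplying by e^(-3t) shifts s → s + 3, so L{e^(-3*t)*sin(5*t)} = 5/((s + 3)^2 + 25).
Then apply L{t^2·g(t)} = (-1)^2 d^2/ds^2[H(s)] with H(s) = 5/((s + 3)^2 + 25):
differentiating 2 times and applying the sign gives 10*(3*s^2 + 18*s + 2)/(s^2 + 6*s + 34)^3.

10*(3*s^2 + 18*s + 2)/(s^2 + 6*s + 34)^3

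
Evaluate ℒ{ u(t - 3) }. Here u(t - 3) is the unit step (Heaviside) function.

exp(-3*s)/s

By the second shifting theorem, L{u(t - c)·g(t - c)} = e^(-cs)·H(s) with c = 3 and H(s) = L{g(t)}.
L{1} = 1/s.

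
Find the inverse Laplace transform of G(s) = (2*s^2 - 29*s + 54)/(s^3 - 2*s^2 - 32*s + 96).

Factor the denominator: s^3 - 2*s^2 - 32*s + 96 = (s - 4)^2*(s + 6).
Partial fraction decomposition gives [-1/(s - 4)] + [-3/(s - 4)^2] + [3/(s + 6)].
Invert each term: -1/(s - 4) ↔ -e^(4t); -3/(s - 4)^2 ↔ -3t·e^(4t); 3/(s + 6) ↔ 3e^(-6t).

-3*t*exp(4*t) - exp(4*t) + 3*exp(-6*t)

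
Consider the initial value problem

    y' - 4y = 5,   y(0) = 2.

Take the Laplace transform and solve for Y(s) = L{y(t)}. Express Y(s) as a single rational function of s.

Y(s) = (2*s + 5)/(s^2 - 4*s)

Take the Laplace transform of both sides.
The derivative rules (L{y'} = sY - y(0) = sY - 2) turn the left side into (s - 4)Y - (2).
The right side is L{5} = 5/s.
So (s - 4)Y = 5/s + (2).
Solve for Y(s) and write it as one ratio of polynomials.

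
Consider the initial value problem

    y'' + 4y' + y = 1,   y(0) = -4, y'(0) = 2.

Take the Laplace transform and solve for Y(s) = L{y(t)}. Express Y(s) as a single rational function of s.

Apply the Laplace transform to the equation.
With L{y''} = s^2 Y - s·y(0) - y'(0) and L{y'} = sY - y(0), with y(0) = -4, y'(0) = 2: the LHS transforms to (s^2 + 4*s + 1)Y - (-4*s - 14).
The right side is L{1} = 1/s.
So (s^2 + 4*s + 1)Y = 1/s + (-4*s - 14).
Divide through and combine into a single rational function.

Y(s) = (-4*s^2 - 14*s + 1)/(s^3 + 4*s^2 + s)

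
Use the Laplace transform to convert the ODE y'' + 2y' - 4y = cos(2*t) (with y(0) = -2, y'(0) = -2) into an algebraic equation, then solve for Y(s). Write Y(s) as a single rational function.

Y(s) = (-2*s^3 - 6*s^2 - 7*s - 24)/(s^4 + 2*s^3 + 8*s - 16)

Take the Laplace transform of both sides.
Using L{y''} = s^2 Y - s·y(0) - y'(0) and L{y'} = sY - y(0), with y(0) = -2, y'(0) = -2, the left side becomes (s^2 + 2*s - 4)Y - (-2*s - 6).
The right side is L{cos(2*t)} = s/(s^2 + 4).
So (s^2 + 2*s - 4)Y = s/(s^2 + 4) + (-2*s - 6).
Divide through and combine into a single rational function.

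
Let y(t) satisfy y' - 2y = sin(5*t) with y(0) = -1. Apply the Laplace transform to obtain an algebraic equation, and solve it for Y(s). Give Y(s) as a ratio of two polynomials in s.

Y(s) = (-s^2 - 20)/(s^3 - 2*s^2 + 25*s - 50)

Take the Laplace transform of both sides.
With L{y'} = sY - y(0) = sY - (-1): the LHS transforms to (s - 2)Y - (-1).
The right side is L{sin(5*t)} = 5/(s^2 + 25).
So (s - 2)Y = 5/(s^2 + 25) + (-1).
Divide through and combine into a single rational function.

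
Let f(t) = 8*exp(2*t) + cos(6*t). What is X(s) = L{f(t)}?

X(s) = s/(s^2 + 36) + 8/(s - 2)

The transform is linear, so treat each term independently.
(8)·[L{e^(2t)} = 1/(s - 2)]; L{cos(6t)} = s/(s^2 + 36).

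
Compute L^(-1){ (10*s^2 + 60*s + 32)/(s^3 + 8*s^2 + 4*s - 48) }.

4*exp(2*t) + 4*exp(-4*t) + 2*exp(-6*t)

Factor the denominator: s^3 + 8*s^2 + 4*s - 48 = (s - 2)*(s + 4)*(s + 6).
Partial fraction decomposition gives [2/(s + 6)] + [4/(s - 2)] + [4/(s + 4)].
Invert each term: 2/(s + 6) ↔ 2e^(-6t); 4/(s - 2) ↔ 4e^(2t); 4/(s + 4) ↔ 4e^(-4t).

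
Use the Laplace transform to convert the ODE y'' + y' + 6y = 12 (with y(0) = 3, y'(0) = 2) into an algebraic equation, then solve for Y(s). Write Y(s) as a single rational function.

Take the Laplace transform of both sides.
With L{y''} = s^2 Y - s·y(0) - y'(0) and L{y'} = sY - y(0), with y(0) = 3, y'(0) = 2: the LHS transforms to (s^2 + s + 6)Y - (3*s + 5).
The right side is L{12} = 12/s.
So (s^2 + s + 6)Y = 12/s + (3*s + 5).
Solve for Y(s) and write it as one ratio of polynomials.

Y(s) = (3*s^2 + 5*s + 12)/(s^3 + s^2 + 6*s)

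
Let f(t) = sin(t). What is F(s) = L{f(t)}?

L{sin(t)} = 1/(s^2 + 1).

F(s) = 1/(s^2 + 1)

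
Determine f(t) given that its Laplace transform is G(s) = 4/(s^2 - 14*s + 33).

Rewrite the denominator: s^2 - 14*s + 33 = (s - 7)^2 - 16.
The form in (s - 7) signals a first-shifting-theorem factor e^(7t).
Since L{sinh(4t)} = 4/(s^2 - 16), the inverse is e^(7*t)*sinh(4*t).

f(t) = exp(7*t)*sinh(4*t)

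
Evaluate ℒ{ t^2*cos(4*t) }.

L{cos(4t)} = s/(s^2 + 16).
Then apply L{t^2·g(t)} = (-1)^2 d^2/ds^2[G(s)] with G(s) = s/(s^2 + 16):
differentiating 2 times and applying the sign gives 2*s*(s^2 - 48)/(s^2 + 16)^3.

2*s*(s^2 - 48)/(s^2 + 16)^3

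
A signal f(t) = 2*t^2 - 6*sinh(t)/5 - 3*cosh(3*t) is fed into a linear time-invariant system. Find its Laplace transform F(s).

F(s) = -3*s/(s^2 - 9) - 6/(5*(s^2 - 1)) + 4/s^3

By linearity of the Laplace transform, transform each term separately.
(-3)·[L{cosh(3t)} = s/(s^2 - 9)]; (-6/5)·[L{sinh(t)} = 1/(s^2 - 1)]; (2)·[L{t^2} = 2!/s^3 = 2/s^3].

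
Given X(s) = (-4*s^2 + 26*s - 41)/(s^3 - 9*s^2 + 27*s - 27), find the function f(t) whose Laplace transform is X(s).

Factor the denominator: s^3 - 9*s^2 + 27*s - 27 = (s - 3)^3.
Partial fraction decomposition gives [-4/(s - 3)] + [2/(s - 3)^2] + [(s - 3)^(-3)].
Invert each term: -4/(s - 3) ↔ -4e^(3t); 2/(s - 3)^2 ↔ 2t·e^(3t); 1/(s - 3)^3 ↔ (1/2)t^2·e^(3t).

f(t) = t^2*exp(3*t)/2 + 2*t*exp(3*t) - 4*exp(3*t)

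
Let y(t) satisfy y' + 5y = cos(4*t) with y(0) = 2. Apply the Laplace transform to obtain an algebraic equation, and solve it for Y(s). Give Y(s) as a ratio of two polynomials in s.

Take the Laplace transform of both sides.
With L{y'} = sY - y(0) = sY - 2: the LHS transforms to (s + 5)Y - (2).
The right side is L{cos(4*t)} = s/(s^2 + 16).
So (s + 5)Y = s/(s^2 + 16) + (2).
Solve for Y(s) and write it as one ratio of polynomials.

Y(s) = (2*s^2 + s + 32)/(s^3 + 5*s^2 + 16*s + 80)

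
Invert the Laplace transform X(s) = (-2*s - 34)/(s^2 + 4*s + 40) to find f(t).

Complete the square in the denominator: s^2 + 4*s + 40 = (s + 2)^2 + 6^2.
Split the numerator to match: -2*s - 34 = -2·(s + 2) - 5·6.
Invert each term: -2·(s + 2)/((s + 2)^2 + 36) ↔ -2e^(-2t)cos(6t); -5·6/((s + 2)^2 + 36) ↔ -5e^(-2t)sin(6t).

f(t) = -5*exp(-2*t)*sin(6*t) - 2*exp(-2*t)*cos(6*t)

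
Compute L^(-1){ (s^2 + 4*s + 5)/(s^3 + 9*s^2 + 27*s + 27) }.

t^2*exp(-3*t) - 2*t*exp(-3*t) + exp(-3*t)

Factor the denominator: s^3 + 9*s^2 + 27*s + 27 = (s + 3)^3.
Partial fraction decomposition gives [1/(s + 3)] + [-2/(s + 3)^2] + [2/(s + 3)^3].
Invert each term: 1/(s + 3) ↔ e^(-3t); -2/(s + 3)^2 ↔ -2t·e^(-3t); 2/(s + 3)^3 ↔ (1)t^2·e^(-3t).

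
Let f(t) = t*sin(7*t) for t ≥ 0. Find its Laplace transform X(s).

X(s) = 14*s/(s^2 + 49)^2

L{sin(7t)} = 7/(s^2 + 49).
Then apply L{t·g(t)} = -d/ds[G(s)] with G(s) = 7/(s^2 + 49):
differentiating 1 time and applying the sign gives 14*s/(s^2 + 49)^2.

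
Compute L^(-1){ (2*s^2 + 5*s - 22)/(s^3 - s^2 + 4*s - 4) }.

-3*exp(t) + 5*sin(2*t) + 5*cos(2*t)

Factor the denominator: s^3 - s^2 + 4*s - 4 = (s - 1)*(s^2 + 4).
Partial fraction decomposition gives [-3/(s - 1)] + [5*s/(s^2 + 4)] + [10/(s^2 + 4)].
Invert each term: -3/(s - 1) ↔ -3e^(t); 5·s/(s^2 + 4) ↔ 5cos(2t); 5·2/(s^2 + 4) ↔ 5sin(2t).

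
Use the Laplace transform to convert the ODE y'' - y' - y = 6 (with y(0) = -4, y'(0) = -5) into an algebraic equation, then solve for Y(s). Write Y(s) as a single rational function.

Y(s) = (-4*s^2 - s + 6)/(s^3 - s^2 - s)

Apply the Laplace transform to the equation.
With L{y''} = s^2 Y - s·y(0) - y'(0) and L{y'} = sY - y(0), with y(0) = -4, y'(0) = -5: the LHS transforms to (s^2 - s - 1)Y - (-4*s - 1).
The right side is L{6} = 6/s.
So (s^2 - s - 1)Y = 6/s + (-4*s - 1).
Solve for Y(s) and write it as one ratio of polynomials.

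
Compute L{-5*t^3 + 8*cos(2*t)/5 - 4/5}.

8*s/(5*(s^2 + 4)) - 4/(5*s) - 30/s^4

By linearity of the Laplace transform, transform each term separately.
(8/5)·[L{cos(2t)} = s/(s^2 + 4)]; L{-4/5} = (-4/5)/s; (-5)·[L{t^3} = 3!/s^4 = 6/s^4].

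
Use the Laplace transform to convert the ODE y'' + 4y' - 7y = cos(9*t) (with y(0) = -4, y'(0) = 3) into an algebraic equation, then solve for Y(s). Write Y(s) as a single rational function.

Y(s) = (-4*s^3 - 13*s^2 - 323*s - 1053)/(s^4 + 4*s^3 + 74*s^2 + 324*s - 567)

Laplace-transform each side.
Using L{y''} = s^2 Y - s·y(0) - y'(0) and L{y'} = sY - y(0), with y(0) = -4, y'(0) = 3, the left side becomes (s^2 + 4*s - 7)Y - (-4*s - 13).
The right side is L{cos(9*t)} = s/(s^2 + 81).
So (s^2 + 4*s - 7)Y = s/(s^2 + 81) + (-4*s - 13).
Isolate Y and clear denominators.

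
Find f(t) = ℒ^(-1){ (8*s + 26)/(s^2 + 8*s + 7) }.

Factor the denominator: s^2 + 8*s + 7 = (s + 1)*(s + 7).
Partial fraction decomposition gives [5/(s + 7)] + [3/(s + 1)].
Invert each term: 5/(s + 7) ↔ 5e^(-7t); 3/(s + 1) ↔ 3e^(-t).

f(t) = 3*exp(-t) + 5*exp(-7*t)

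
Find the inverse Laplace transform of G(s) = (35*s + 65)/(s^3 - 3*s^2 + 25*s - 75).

Factor the denominator: s^3 - 3*s^2 + 25*s - 75 = (s - 3)*(s^2 + 25).
Partial fraction decomposition gives [5/(s - 3)] + [-5*s/(s^2 + 25)] + [20/(s^2 + 25)].
Invert each term: 5/(s - 3) ↔ 5e^(3t); -5·s/(s^2 + 25) ↔ -5cos(5t); 4·5/(s^2 + 25) ↔ 4sin(5t).

5*exp(3*t) + 4*sin(5*t) - 5*cos(5*t)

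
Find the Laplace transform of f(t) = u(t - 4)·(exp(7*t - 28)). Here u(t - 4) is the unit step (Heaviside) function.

By the second shifting theorem, L{u(t - c)·g(t - c)} = e^(-cs)·H(s) with c = 4 and H(s) = L{g(t)}.
L{e^(7t)} = 1/(s - 7).

exp(-4*s)/(s - 7)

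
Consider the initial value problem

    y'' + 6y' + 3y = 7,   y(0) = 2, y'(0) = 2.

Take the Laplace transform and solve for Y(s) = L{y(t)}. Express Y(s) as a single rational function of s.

Y(s) = (2*s^2 + 14*s + 7)/(s^3 + 6*s^2 + 3*s)

Take the Laplace transform of both sides.
With L{y''} = s^2 Y - s·y(0) - y'(0) and L{y'} = sY - y(0), with y(0) = 2, y'(0) = 2: the LHS transforms to (s^2 + 6*s + 3)Y - (2*s + 14).
The right side is L{7} = 7/s.
So (s^2 + 6*s + 3)Y = 7/s + (2*s + 14).
Divide through and combine into a single rational function.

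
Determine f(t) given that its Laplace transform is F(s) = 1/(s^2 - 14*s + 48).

Rewrite the denominator: s^2 - 14*s + 48 = (s - 7)^2 - 1.
The form in (s - 7) signals a first-shifting-theorem factor e^(7t).
Since L{sinh(t)} = 1/(s^2 - 1), the inverse is e^(7*t)*sinh(t).

f(t) = exp(7*t)*sinh(t)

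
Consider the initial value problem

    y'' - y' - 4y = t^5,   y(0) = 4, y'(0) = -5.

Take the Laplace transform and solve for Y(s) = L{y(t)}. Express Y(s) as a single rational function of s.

Y(s) = (4*s^7 - 9*s^6 + 120)/(s^8 - s^7 - 4*s^6)

Apply the Laplace transform to the equation.
The derivative rules (L{y''} = s^2 Y - s·y(0) - y'(0) and L{y'} = sY - y(0), with y(0) = 4, y'(0) = -5) turn the left side into (s^2 - s - 4)Y - (4*s - 9).
The right side is L{t^5} = 120/s^6.
So (s^2 - s - 4)Y = 120/s^6 + (4*s - 9).
Solve for Y(s) and write it as one ratio of polynomials.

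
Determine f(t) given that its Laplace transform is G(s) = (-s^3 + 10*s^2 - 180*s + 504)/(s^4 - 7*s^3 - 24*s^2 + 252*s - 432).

f(t) = -6*exp(6*t) + 6*exp(4*t) + exp(3*t) - 2*exp(-6*t)

Factor the denominator: s^4 - 7*s^3 - 24*s^2 + 252*s - 432 = (s - 6)*(s - 4)*(s - 3)*(s + 6).
Partial fraction decomposition gives [-6/(s - 6)] + [6/(s - 4)] + [-2/(s + 6)] + [1/(s - 3)].
Invert each term: -6/(s - 6) ↔ -6e^(6t); 6/(s - 4) ↔ 6e^(4t); -2/(s + 6) ↔ -2e^(-6t); 1/(s - 3) ↔ e^(3t).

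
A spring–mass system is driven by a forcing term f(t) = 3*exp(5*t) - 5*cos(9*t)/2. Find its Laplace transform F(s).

By linearity of the Laplace transform, transform each term separately.
(-5/2)·[L{cos(9t)} = s/(s^2 + 81)]; (3)·[L{e^(5t)} = 1/(s - 5)].

F(s) = -5*s/(2*(s^2 + 81)) + 3/(s - 5)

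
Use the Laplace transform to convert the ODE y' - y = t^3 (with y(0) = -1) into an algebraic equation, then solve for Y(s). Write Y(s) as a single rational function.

Laplace-transform each side.
With L{y'} = sY - y(0) = sY - (-1): the LHS transforms to (s - 1)Y - (-1).
The right side is L{t^3} = 6/s^4.
So (s - 1)Y = 6/s^4 + (-1).
Divide through and combine into a single rational function.

Y(s) = (-s^4 + 6)/(s^5 - s^4)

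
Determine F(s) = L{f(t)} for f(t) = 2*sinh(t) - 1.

F(s) = 2/(s^2 - 1) - 1/s

The transform is linear, so treat each term independently.
(2)·[L{sinh(t)} = 1/(s^2 - 1)]; L{-1} = -1/s.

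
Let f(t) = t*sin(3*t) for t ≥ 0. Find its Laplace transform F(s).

L{sin(3t)} = 3/(s^2 + 9).
Then apply L{t·g(t)} = -d/ds[G(s)] with G(s) = 3/(s^2 + 9):
differentiating 1 time and applying the sign gives 6*s/(s^2 + 9)^2.

F(s) = 6*s/(s^2 + 9)^2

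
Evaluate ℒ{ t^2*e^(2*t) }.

2/(s - 2)^3

L{e^(2t)} = 1/(s - 2).
Then apply L{t^2·g(t)} = (-1)^2 d^2/ds^2[G(s)] with G(s) = 1/(s - 2):
differentiating 2 times and applying the sign gives 2/(s - 2)^3.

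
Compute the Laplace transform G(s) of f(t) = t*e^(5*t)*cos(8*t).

L{cos(8t)} = s/(s^2 + 64).
Multiplying by e^(5t) shifts s → s - 5, so L{e^(5*t)*cos(8*t)} = (s - 5)/((s - 5)^2 + 64).
Then apply L{t·g(t)} = -d/ds[H(s)] with H(s) = (s - 5)/((s - 5)^2 + 64):
differentiating 1 time and applying the sign gives (s - 13)*(s + 3)/(s^2 - 10*s + 89)^2.

G(s) = (s - 13)*(s + 3)/(s^2 - 10*s + 89)^2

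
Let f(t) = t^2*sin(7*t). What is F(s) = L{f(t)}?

L{sin(7t)} = 7/(s^2 + 49).
Then apply L{t^2·g(t)} = (-1)^2 d^2/ds^2[G(s)] with G(s) = 7/(s^2 + 49):
differentiating 2 times and applying the sign gives 14*(3*s^2 - 49)/(s^2 + 49)^3.

F(s) = 14*(3*s^2 - 49)/(s^2 + 49)^3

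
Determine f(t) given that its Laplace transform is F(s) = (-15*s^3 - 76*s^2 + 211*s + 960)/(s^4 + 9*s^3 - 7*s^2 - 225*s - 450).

f(t) = -2*exp(5*t) - exp(-3*t) - 6*exp(-5*t) - 6*exp(-6*t)

Factor the denominator: s^4 + 9*s^3 - 7*s^2 - 225*s - 450 = (s - 5)*(s + 3)*(s + 5)*(s + 6).
Partial fraction decomposition gives [-1/(s + 3)] + [-6/(s + 6)] + [-6/(s + 5)] + [-2/(s - 5)].
Invert each term: -1/(s + 3) ↔ -e^(-3t); -6/(s + 6) ↔ -6e^(-6t); -6/(s + 5) ↔ -6e^(-5t); -2/(s - 5) ↔ -2e^(5t).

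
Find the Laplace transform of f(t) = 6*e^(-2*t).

L{6} = 6/s.
By the first shifting theorem, multiplying by e^(-2t) replaces s with s + 2.

6/(s + 2)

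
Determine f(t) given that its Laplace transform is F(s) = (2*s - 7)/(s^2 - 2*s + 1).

Factor the denominator: s^2 - 2*s + 1 = (s - 1)^2.
Partial fraction decomposition gives [2/(s - 1)] + [-5/(s - 1)^2].
Invert each term: 2/(s - 1) ↔ 2e^(t); -5/(s - 1)^2 ↔ -5t·e^(t).

f(t) = -5*t*exp(t) + 2*exp(t)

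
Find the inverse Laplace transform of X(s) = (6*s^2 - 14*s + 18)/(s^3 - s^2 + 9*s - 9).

Factor the denominator: s^3 - s^2 + 9*s - 9 = (s - 1)*(s^2 + 9).
Partial fraction decomposition gives [1/(s - 1)] + [5*s/(s^2 + 9)] + [-9/(s^2 + 9)].
Invert each term: 1/(s - 1) ↔ e^(t); 5·s/(s^2 + 9) ↔ 5cos(3t); -3·3/(s^2 + 9) ↔ -3sin(3t).

exp(t) - 3*sin(3*t) + 5*cos(3*t)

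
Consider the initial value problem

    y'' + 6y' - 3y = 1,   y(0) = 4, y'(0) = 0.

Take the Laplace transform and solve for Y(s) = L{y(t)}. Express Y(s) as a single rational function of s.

Y(s) = (4*s^2 + 24*s + 1)/(s^3 + 6*s^2 - 3*s)

Take the Laplace transform of both sides.
With L{y''} = s^2 Y - s·y(0) - y'(0) and L{y'} = sY - y(0), with y(0) = 4, y'(0) = 0: the LHS transforms to (s^2 + 6*s - 3)Y - (4*s + 24).
The right side is L{1} = 1/s.
So (s^2 + 6*s - 3)Y = 1/s + (4*s + 24).
Isolate Y and clear denominators.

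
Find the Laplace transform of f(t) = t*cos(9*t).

L{cos(9t)} = s/(s^2 + 81).
Then apply L{t·g(t)} = -d/ds[H(s)] with H(s) = s/(s^2 + 81):
differentiating 1 time and applying the sign gives (s - 9)*(s + 9)/(s^2 + 81)^2.

(s - 9)*(s + 9)/(s^2 + 81)^2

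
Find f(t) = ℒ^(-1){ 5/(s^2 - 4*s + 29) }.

f(t) = exp(2*t)*sin(5*t)

Rewrite the denominator: s^2 - 4*s + 29 = (s - 2)^2 + 25.
The form in (s - 2) signals a first-shifting-theorem factor e^(2t).
Since L{sin(5t)} = 5/(s^2 + 25), the inverse is e^(2*t)*sin(5*t).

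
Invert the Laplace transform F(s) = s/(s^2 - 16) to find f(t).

f(t) = cosh(4*t)

Since L{cosh(4t)} = s/(s^2 - 16), the inverse is cosh(4*t).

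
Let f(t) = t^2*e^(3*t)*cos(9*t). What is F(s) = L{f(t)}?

L{cos(9t)} = s/(s^2 + 81).
Multiplying by e^(3t) shifts s → s - 3, so L{e^(3*t)*cos(9*t)} = (s - 3)/((s - 3)^2 + 81).
Then apply L{t^2·g(t)} = (-1)^2 d^2/ds^2[G(s)] with G(s) = (s - 3)/((s - 3)^2 + 81):
differentiating 2 times and applying the sign gives 2*(s - 3)*(s^2 - 6*s - 234)/(s^2 - 6*s + 90)^3.

F(s) = 2*(s - 3)*(s^2 - 6*s - 234)/(s^2 - 6*s + 90)^3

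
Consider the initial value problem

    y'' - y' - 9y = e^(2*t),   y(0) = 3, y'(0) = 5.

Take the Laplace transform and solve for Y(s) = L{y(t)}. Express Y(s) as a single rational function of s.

Y(s) = (3*s^2 - 4*s - 3)/(s^3 - 3*s^2 - 7*s + 18)

Take the Laplace transform of both sides.
The derivative rules (L{y''} = s^2 Y - s·y(0) - y'(0) and L{y'} = sY - y(0), with y(0) = 3, y'(0) = 5) turn the left side into (s^2 - s - 9)Y - (3*s + 2).
The right side is L{e^(2*t)} = 1/(s - 2).
So (s^2 - s - 9)Y = 1/(s - 2) + (3*s + 2).
Isolate Y and clear denominators.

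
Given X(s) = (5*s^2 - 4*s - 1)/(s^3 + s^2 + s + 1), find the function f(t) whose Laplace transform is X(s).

f(t) = -5*sin(t) + cos(t) + 4*exp(-t)

Factor the denominator: s^3 + s^2 + s + 1 = (s + 1)*(s^2 + 1).
Partial fraction decomposition gives [4/(s + 1)] + [s/(s^2 + 1)] + [-5/(s^2 + 1)].
Invert each term: 4/(s + 1) ↔ 4e^(-t); 1·s/(s^2 + 1) ↔ cos(t); -5·1/(s^2 + 1) ↔ -5sin(t).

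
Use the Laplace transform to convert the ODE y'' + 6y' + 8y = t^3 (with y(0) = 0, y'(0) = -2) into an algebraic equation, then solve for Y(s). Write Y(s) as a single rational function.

Apply the Laplace transform to the equation.
With L{y''} = s^2 Y - s·y(0) - y'(0) and L{y'} = sY - y(0), with y(0) = 0, y'(0) = -2: the LHS transforms to (s^2 + 6*s + 8)Y - (-2).
The right side is L{t^3} = 6/s^4.
So (s^2 + 6*s + 8)Y = 6/s^4 + (-2).
Solve for Y(s) and write it as one ratio of polynomials.

Y(s) = (-2*s^4 + 6)/(s^6 + 6*s^5 + 8*s^4)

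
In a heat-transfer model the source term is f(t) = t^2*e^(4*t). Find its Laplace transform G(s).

G(s) = 2/(s - 4)^3

L{e^(4t)} = 1/(s - 4).
Then apply L{t^2·g(t)} = (-1)^2 d^2/ds^2[H(s)] with H(s) = 1/(s - 4):
differentiating 2 times and applying the sign gives 2/(s - 4)^3.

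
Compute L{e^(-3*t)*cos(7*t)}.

(s + 3)/((s + 3)^2 + 49)

L{cos(7t)} = s/(s^2 + 49).
By the first shifting theorem, multiplying by e^(-3t) replaces s with s + 3.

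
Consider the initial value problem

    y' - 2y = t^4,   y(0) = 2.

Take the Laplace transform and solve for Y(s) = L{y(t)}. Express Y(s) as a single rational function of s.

Y(s) = (2*s^5 + 24)/(s^6 - 2*s^5)

Transform both sides with L{·}.
The derivative rules (L{y'} = sY - y(0) = sY - 2) turn the left side into (s - 2)Y - (2).
The right side is L{t^4} = 24/s^5.
So (s - 2)Y = 24/s^5 + (2).
Isolate Y and clear denominators.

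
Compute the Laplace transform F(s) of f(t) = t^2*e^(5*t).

L{e^(5t)} = 1/(s - 5).
Then apply L{t^2·g(t)} = (-1)^2 d^2/ds^2[G(s)] with G(s) = 1/(s - 5):
differentiating 2 times and applying the sign gives 2/(s - 5)^3.

F(s) = 2/(s - 5)^3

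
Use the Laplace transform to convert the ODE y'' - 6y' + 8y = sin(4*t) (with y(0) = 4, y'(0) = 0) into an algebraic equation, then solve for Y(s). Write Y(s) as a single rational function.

Y(s) = (4*s^3 - 24*s^2 + 64*s - 380)/(s^4 - 6*s^3 + 24*s^2 - 96*s + 128)

Transform both sides with L{·}.
Using L{y''} = s^2 Y - s·y(0) - y'(0) and L{y'} = sY - y(0), with y(0) = 4, y'(0) = 0, the left side becomes (s^2 - 6*s + 8)Y - (4*s - 24).
The right side is L{sin(4*t)} = 4/(s^2 + 16).
So (s^2 - 6*s + 8)Y = 4/(s^2 + 16) + (4*s - 24).
Divide through and combine into a single rational function.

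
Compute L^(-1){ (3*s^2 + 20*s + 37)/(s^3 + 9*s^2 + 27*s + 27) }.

Factor the denominator: s^3 + 9*s^2 + 27*s + 27 = (s + 3)^3.
Partial fraction decomposition gives [3/(s + 3)] + [2/(s + 3)^2] + [4/(s + 3)^3].
Invert each term: 3/(s + 3) ↔ 3e^(-3t); 2/(s + 3)^2 ↔ 2t·e^(-3t); 4/(s + 3)^3 ↔ (2)t^2·e^(-3t).

2*t^2*exp(-3*t) + 2*t*exp(-3*t) + 3*exp(-3*t)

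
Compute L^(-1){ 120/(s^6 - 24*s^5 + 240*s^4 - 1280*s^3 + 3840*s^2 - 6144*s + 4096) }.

t^5*exp(4*t)

Rewrite the denominator: s^6 - 24*s^5 + 240*s^4 - 1280*s^3 + 3840*s^2 - 6144*s + 4096 = (s - 4)^6.
The form in (s - 4) signals a first-shifting-theorem factor e^(4t).
Since L{t^5} = 5!/s^6 = 120/s^6, the inverse is t^5*exp(4*t).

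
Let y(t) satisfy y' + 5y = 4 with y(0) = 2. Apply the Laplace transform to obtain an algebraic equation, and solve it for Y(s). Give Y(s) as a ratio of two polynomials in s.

Y(s) = (2*s + 4)/(s^2 + 5*s)

Apply the Laplace transform to the equation.
Using L{y'} = sY - y(0) = sY - 2, the left side becomes (s + 5)Y - (2).
The right side is L{4} = 4/s.
So (s + 5)Y = 4/s + (2).
Solve for Y(s) and write it as one ratio of polynomials.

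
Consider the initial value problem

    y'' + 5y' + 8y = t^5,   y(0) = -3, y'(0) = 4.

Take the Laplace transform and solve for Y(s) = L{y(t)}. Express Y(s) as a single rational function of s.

Laplace-transform each side.
With L{y''} = s^2 Y - s·y(0) - y'(0) and L{y'} = sY - y(0), with y(0) = -3, y'(0) = 4: the LHS transforms to (s^2 + 5*s + 8)Y - (-3*s - 11).
The right side is L{t^5} = 120/s^6.
So (s^2 + 5*s + 8)Y = 120/s^6 + (-3*s - 11).
Isolate Y and clear denominators.

Y(s) = (-3*s^7 - 11*s^6 + 120)/(s^8 + 5*s^7 + 8*s^6)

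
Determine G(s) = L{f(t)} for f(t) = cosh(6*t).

L{cosh(6t)} = s/(s^2 - 36).

G(s) = s/(s^2 - 36)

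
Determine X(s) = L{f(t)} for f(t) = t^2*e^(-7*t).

L{e^(-7t)} = 1/(s + 7).
Then apply L{t^2·g(t)} = (-1)^2 d^2/ds^2[G(s)] with G(s) = 1/(s + 7):
differentiating 2 times and applying the sign gives 2/(s + 7)^3.

X(s) = 2/(s + 7)^3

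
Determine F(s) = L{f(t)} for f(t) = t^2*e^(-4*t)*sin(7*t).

F(s) = 14*(3*s^2 + 24*s - 1)/(s^2 + 8*s + 65)^3

L{sin(7t)} = 7/(s^2 + 49).
Multiplying by e^(-4t) shifts s → s + 4, so L{e^(-4*t)*sin(7*t)} = 7/((s + 4)^2 + 49).
Then apply L{t^2·g(t)} = (-1)^2 d^2/ds^2[G(s)] with G(s) = 7/((s + 4)^2 + 49):
differentiating 2 times and applying the sign gives 14*(3*s^2 + 24*s - 1)/(s^2 + 8*s + 65)^3.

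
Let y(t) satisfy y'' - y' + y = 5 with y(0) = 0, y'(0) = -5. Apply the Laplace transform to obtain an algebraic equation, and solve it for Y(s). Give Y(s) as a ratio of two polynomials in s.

Apply the Laplace transform to the equation.
The derivative rules (L{y''} = s^2 Y - s·y(0) - y'(0) and L{y'} = sY - y(0), with y(0) = 0, y'(0) = -5) turn the left side into (s^2 - s + 1)Y - (-5).
The right side is L{5} = 5/s.
So (s^2 - s + 1)Y = 5/s + (-5).
Solve for Y(s) and write it as one ratio of polynomials.

Y(s) = (-5*s + 5)/(s^3 - s^2 + s)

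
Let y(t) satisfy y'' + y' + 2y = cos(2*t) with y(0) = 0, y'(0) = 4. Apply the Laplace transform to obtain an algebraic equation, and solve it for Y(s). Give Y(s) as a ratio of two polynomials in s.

Y(s) = (4*s^2 + s + 16)/(s^4 + s^3 + 6*s^2 + 4*s + 8)

Take the Laplace transform of both sides.
Using L{y''} = s^2 Y - s·y(0) - y'(0) and L{y'} = sY - y(0), with y(0) = 0, y'(0) = 4, the left side becomes (s^2 + s + 2)Y - (4).
The right side is L{cos(2*t)} = s/(s^2 + 4).
So (s^2 + s + 2)Y = s/(s^2 + 4) + (4).
Isolate Y and clear denominators.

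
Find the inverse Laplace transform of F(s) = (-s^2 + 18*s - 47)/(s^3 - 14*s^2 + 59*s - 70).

Factor the denominator: s^3 - 14*s^2 + 59*s - 70 = (s - 7)*(s - 5)*(s - 2).
Partial fraction decomposition gives [-3/(s - 5)] + [3/(s - 7)] + [-1/(s - 2)].
Invert each term: -3/(s - 5) ↔ -3e^(5t); 3/(s - 7) ↔ 3e^(7t); -1/(s - 2) ↔ -e^(2t).

3*exp(7*t) - 3*exp(5*t) - exp(2*t)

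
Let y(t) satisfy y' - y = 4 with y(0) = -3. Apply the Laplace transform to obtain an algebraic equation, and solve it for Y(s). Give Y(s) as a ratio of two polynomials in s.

Y(s) = (-3*s + 4)/(s^2 - s)

Take the Laplace transform of both sides.
With L{y'} = sY - y(0) = sY - (-3): the LHS transforms to (s - 1)Y - (-3).
The right side is L{4} = 4/s.
So (s - 1)Y = 4/s + (-3).
Isolate Y and clear denominators.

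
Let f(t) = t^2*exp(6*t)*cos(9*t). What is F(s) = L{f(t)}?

L{cos(9t)} = s/(s^2 + 81).
Multiplying by e^(6t) shifts s → s - 6, so L{exp(6*t)*cos(9*t)} = (s - 6)/((s - 6)^2 + 81).
Then apply L{t^2·g(t)} = (-1)^2 d^2/ds^2[G(s)] with G(s) = (s - 6)/((s - 6)^2 + 81):
differentiating 2 times and applying the sign gives 2*(s - 6)*(s^2 - 12*s - 207)/(s^2 - 12*s + 117)^3.

F(s) = 2*(s - 6)*(s^2 - 12*s - 207)/(s^2 - 12*s + 117)^3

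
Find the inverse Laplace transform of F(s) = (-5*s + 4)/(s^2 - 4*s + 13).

Complete the square in the denominator: s^2 - 4*s + 13 = (s - 2)^2 + 3^2.
Split the numerator to match: -5*s + 4 = -5·(s - 2) - 2·3.
Invert each term: -5·(s - 2)/((s - 2)^2 + 9) ↔ -5e^(2t)cos(3t); -2·3/((s - 2)^2 + 9) ↔ -2e^(2t)sin(3t).

-2*exp(2*t)*sin(3*t) - 5*exp(2*t)*cos(3*t)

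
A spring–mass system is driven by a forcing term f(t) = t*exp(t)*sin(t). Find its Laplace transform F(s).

L{sin(t)} = 1/(s^2 + 1).
Multiplying by e^(t) shifts s → s - 1, so L{exp(t)*sin(t)} = 1/((s - 1)^2 + 1).
Then apply L{t·g(t)} = -d/ds[G(s)] with G(s) = 1/((s - 1)^2 + 1):
differentiating 1 time and applying the sign gives 2*(s - 1)/(s^2 - 2*s + 2)^2.

F(s) = 2*(s - 1)/(s^2 - 2*s + 2)^2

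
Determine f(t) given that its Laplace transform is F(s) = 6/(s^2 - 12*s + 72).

f(t) = exp(6*t)*sin(6*t)

Rewrite the denominator: s^2 - 12*s + 72 = (s - 6)^2 + 36.
The form in (s - 6) signals a first-shifting-theorem factor e^(6t).
Since L{sin(6t)} = 6/(s^2 + 36), the inverse is e^(6*t)*sin(6*t).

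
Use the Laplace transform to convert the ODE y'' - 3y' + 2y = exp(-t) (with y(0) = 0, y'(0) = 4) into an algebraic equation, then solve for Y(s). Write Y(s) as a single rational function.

Laplace-transform each side.
With L{y''} = s^2 Y - s·y(0) - y'(0) and L{y'} = sY - y(0), with y(0) = 0, y'(0) = 4: the LHS transforms to (s^2 - 3*s + 2)Y - (4).
The right side is L{exp(-t)} = 1/(s + 1).
So (s^2 - 3*s + 2)Y = 1/(s + 1) + (4).
Solve for Y(s) and write it as one ratio of polynomials.

Y(s) = (4*s + 5)/(s^3 - 2*s^2 - s + 2)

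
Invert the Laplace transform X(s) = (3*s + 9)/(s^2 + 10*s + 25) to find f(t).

Factor the denominator: s^2 + 10*s + 25 = (s + 5)^2.
Partial fraction decomposition gives [3/(s + 5)] + [-6/(s + 5)^2].
Invert each term: 3/(s + 5) ↔ 3e^(-5t); -6/(s + 5)^2 ↔ -6t·e^(-5t).

f(t) = -6*t*exp(-5*t) + 3*exp(-5*t)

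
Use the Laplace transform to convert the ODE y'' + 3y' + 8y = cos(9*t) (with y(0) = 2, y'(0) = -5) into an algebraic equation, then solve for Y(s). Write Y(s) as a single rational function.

Y(s) = (2*s^3 + s^2 + 163*s + 81)/(s^4 + 3*s^3 + 89*s^2 + 243*s + 648)

Transform both sides with L{·}.
With L{y''} = s^2 Y - s·y(0) - y'(0) and L{y'} = sY - y(0), with y(0) = 2, y'(0) = -5: the LHS transforms to (s^2 + 3*s + 8)Y - (2*s + 1).
The right side is L{cos(9*t)} = s/(s^2 + 81).
So (s^2 + 3*s + 8)Y = s/(s^2 + 81) + (2*s + 1).
Solve for Y(s) and write it as one ratio of polynomials.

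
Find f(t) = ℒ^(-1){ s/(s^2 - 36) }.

Since L{cosh(6t)} = s/(s^2 - 36), the inverse is cosh(6*t).

f(t) = cosh(6*t)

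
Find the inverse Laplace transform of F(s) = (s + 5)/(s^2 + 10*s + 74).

Rewrite the denominator: s^2 + 10*s + 74 = (s + 5)^2 + 49.
The form in (s + 5) signals a first-shifting-theorem factor e^(-5t).
Since L{cos(7t)} = s/(s^2 + 49), the inverse is exp(-5*t)*cos(7*t).

exp(-5*t)*cos(7*t)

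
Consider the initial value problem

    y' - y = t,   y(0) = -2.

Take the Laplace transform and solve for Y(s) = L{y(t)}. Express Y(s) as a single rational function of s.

Y(s) = (-2*s^2 + 1)/(s^3 - s^2)

Take the Laplace transform of both sides.
With L{y'} = sY - y(0) = sY - (-2): the LHS transforms to (s - 1)Y - (-2).
The right side is L{t} = s^(-2).
So (s - 1)Y = s^(-2) + (-2).
Solve for Y(s) and write it as one ratio of polynomials.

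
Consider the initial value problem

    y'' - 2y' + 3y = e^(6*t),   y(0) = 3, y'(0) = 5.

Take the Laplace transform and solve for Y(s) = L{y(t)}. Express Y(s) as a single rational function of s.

Y(s) = (3*s^2 - 19*s + 7)/(s^3 - 8*s^2 + 15*s - 18)

Take the Laplace transform of both sides.
The derivative rules (L{y''} = s^2 Y - s·y(0) - y'(0) and L{y'} = sY - y(0), with y(0) = 3, y'(0) = 5) turn the left side into (s^2 - 2*s + 3)Y - (3*s - 1).
The right side is L{e^(6*t)} = 1/(s - 6).
So (s^2 - 2*s + 3)Y = 1/(s - 6) + (3*s - 1).
Solve for Y(s) and write it as one ratio of polynomials.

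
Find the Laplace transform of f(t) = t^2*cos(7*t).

L{cos(7t)} = s/(s^2 + 49).
Then apply L{t^2·g(t)} = (-1)^2 d^2/ds^2[H(s)] with H(s) = s/(s^2 + 49):
differentiating 2 times and applying the sign gives 2*s*(s^2 - 147)/(s^2 + 49)^3.

2*s*(s^2 - 147)/(s^2 + 49)^3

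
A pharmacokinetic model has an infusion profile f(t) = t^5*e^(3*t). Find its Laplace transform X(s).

X(s) = 120/(s - 3)^6

L{t^5} = 5!/s^6 = 120/s^6.
By the first shifting theorem, multiplying by e^(3t) replaces s with s - 3.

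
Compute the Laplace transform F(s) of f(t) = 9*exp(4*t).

L{9} = 9/s.
By the first shifting theorem, multiplying by e^(4t) replaces s with s - 4.

F(s) = 9/(s - 4)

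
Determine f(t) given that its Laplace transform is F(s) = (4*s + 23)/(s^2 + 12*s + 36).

Factor the denominator: s^2 + 12*s + 36 = (s + 6)^2.
Partial fraction decomposition gives [4/(s + 6)] + [-1/(s + 6)^2].
Invert each term: 4/(s + 6) ↔ 4e^(-6t); -1/(s + 6)^2 ↔ -t·e^(-6t).

f(t) = -t*exp(-6*t) + 4*exp(-6*t)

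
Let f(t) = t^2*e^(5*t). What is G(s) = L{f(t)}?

G(s) = 2/(s - 5)^3

L{e^(5t)} = 1/(s - 5).
Then apply L{t^2·g(t)} = (-1)^2 d^2/ds^2[H(s)] with H(s) = 1/(s - 5):
differentiating 2 times and applying the sign gives 2/(s - 5)^3.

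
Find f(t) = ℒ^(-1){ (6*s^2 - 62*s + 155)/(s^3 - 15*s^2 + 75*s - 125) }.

Factor the denominator: s^3 - 15*s^2 + 75*s - 125 = (s - 5)^3.
Partial fraction decomposition gives [6/(s - 5)] + [-2/(s - 5)^2] + [-5/(s - 5)^3].
Invert each term: 6/(s - 5) ↔ 6e^(5t); -2/(s - 5)^2 ↔ -2t·e^(5t); -5/(s - 5)^3 ↔ (-5/2)t^2·e^(5t).

f(t) = -5*t^2*exp(5*t)/2 - 2*t*exp(5*t) + 6*exp(5*t)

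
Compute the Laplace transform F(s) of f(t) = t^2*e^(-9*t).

F(s) = 2/(s + 9)^3

L{e^(-9t)} = 1/(s + 9).
Then apply L{t^2·g(t)} = (-1)^2 d^2/ds^2[G(s)] with G(s) = 1/(s + 9):
differentiating 2 times and applying the sign gives 2/(s + 9)^3.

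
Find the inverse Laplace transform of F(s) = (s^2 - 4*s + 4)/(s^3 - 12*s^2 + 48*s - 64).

2*t^2*exp(4*t) + 4*t*exp(4*t) + exp(4*t)

Factor the denominator: s^3 - 12*s^2 + 48*s - 64 = (s - 4)^3.
Partial fraction decomposition gives [1/(s - 4)] + [4/(s - 4)^2] + [4/(s - 4)^3].
Invert each term: 1/(s - 4) ↔ e^(4t); 4/(s - 4)^2 ↔ 4t·e^(4t); 4/(s - 4)^3 ↔ (2)t^2·e^(4t).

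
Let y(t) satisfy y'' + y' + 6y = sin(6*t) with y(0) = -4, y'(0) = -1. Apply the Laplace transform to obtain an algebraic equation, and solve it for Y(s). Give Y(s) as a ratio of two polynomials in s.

Y(s) = (-4*s^3 - 5*s^2 - 144*s - 174)/(s^4 + s^3 + 42*s^2 + 36*s + 216)

Transform both sides with L{·}.
Using L{y''} = s^2 Y - s·y(0) - y'(0) and L{y'} = sY - y(0), with y(0) = -4, y'(0) = -1, the left side becomes (s^2 + s + 6)Y - (-4*s - 5).
The right side is L{sin(6*t)} = 6/(s^2 + 36).
So (s^2 + s + 6)Y = 6/(s^2 + 36) + (-4*s - 5).
Solve for Y(s) and write it as one ratio of polynomials.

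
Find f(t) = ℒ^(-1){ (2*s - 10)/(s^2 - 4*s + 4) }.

Factor the denominator: s^2 - 4*s + 4 = (s - 2)^2.
Partial fraction decomposition gives [2/(s - 2)] + [-6/(s - 2)^2].
Invert each term: 2/(s - 2) ↔ 2e^(2t); -6/(s - 2)^2 ↔ -6t·e^(2t).

f(t) = -6*t*exp(2*t) + 2*exp(2*t)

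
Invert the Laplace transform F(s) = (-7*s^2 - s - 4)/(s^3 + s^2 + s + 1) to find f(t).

Factor the denominator: s^3 + s^2 + s + 1 = (s + 1)*(s^2 + 1).
Partial fraction decomposition gives [-5/(s + 1)] + [-2*s/(s^2 + 1)] + [1/(s^2 + 1)].
Invert each term: -5/(s + 1) ↔ -5e^(-t); -2·s/(s^2 + 1) ↔ -2cos(t); 1·1/(s^2 + 1) ↔ sin(t).

f(t) = sin(t) - 2*cos(t) - 5*exp(-t)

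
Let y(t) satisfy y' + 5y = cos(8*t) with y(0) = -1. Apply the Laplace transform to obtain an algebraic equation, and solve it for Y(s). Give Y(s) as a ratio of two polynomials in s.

Y(s) = (-s^2 + s - 64)/(s^3 + 5*s^2 + 64*s + 320)

Apply the Laplace transform to the equation.
Using L{y'} = sY - y(0) = sY - (-1), the left side becomes (s + 5)Y - (-1).
The right side is L{cos(8*t)} = s/(s^2 + 64).
So (s + 5)Y = s/(s^2 + 64) + (-1).
Divide through and combine into a single rational function.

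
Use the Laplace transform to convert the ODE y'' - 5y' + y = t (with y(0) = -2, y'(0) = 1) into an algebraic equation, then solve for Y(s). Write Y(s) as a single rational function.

Transform both sides with L{·}.
Using L{y''} = s^2 Y - s·y(0) - y'(0) and L{y'} = sY - y(0), with y(0) = -2, y'(0) = 1, the left side becomes (s^2 - 5*s + 1)Y - (-2*s + 11).
The right side is L{t} = s^(-2).
So (s^2 - 5*s + 1)Y = s^(-2) + (-2*s + 11).
Divide through and combine into a single rational function.

Y(s) = (-2*s^3 + 11*s^2 + 1)/(s^4 - 5*s^3 + s^2)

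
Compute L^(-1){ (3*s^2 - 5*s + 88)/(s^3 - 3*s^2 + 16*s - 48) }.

Factor the denominator: s^3 - 3*s^2 + 16*s - 48 = (s - 3)*(s^2 + 16).
Partial fraction decomposition gives [4/(s - 3)] + [-s/(s^2 + 16)] + [-8/(s^2 + 16)].
Invert each term: 4/(s - 3) ↔ 4e^(3t); -1·s/(s^2 + 16) ↔ -cos(4t); -2·4/(s^2 + 16) ↔ -2sin(4t).

4*exp(3*t) - 2*sin(4*t) - cos(4*t)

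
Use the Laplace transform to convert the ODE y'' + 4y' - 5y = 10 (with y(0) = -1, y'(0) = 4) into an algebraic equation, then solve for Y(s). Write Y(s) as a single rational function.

Transform both sides with L{·}.
The derivative rules (L{y''} = s^2 Y - s·y(0) - y'(0) and L{y'} = sY - y(0), with y(0) = -1, y'(0) = 4) turn the left side into (s^2 + 4*s - 5)Y - (-s).
The right side is L{10} = 10/s.
So (s^2 + 4*s - 5)Y = 10/s + (-s).
Isolate Y and clear denominators.

Y(s) = (-s^2 + 10)/(s^3 + 4*s^2 - 5*s)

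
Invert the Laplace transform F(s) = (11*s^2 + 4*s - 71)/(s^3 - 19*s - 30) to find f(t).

f(t) = 4*exp(5*t) + 5*exp(-2*t) + 2*exp(-3*t)

Factor the denominator: s^3 - 19*s - 30 = (s - 5)*(s + 2)*(s + 3).
Partial fraction decomposition gives [5/(s + 2)] + [2/(s + 3)] + [4/(s - 5)].
Invert each term: 5/(s + 2) ↔ 5e^(-2t); 2/(s + 3) ↔ 2e^(-3t); 4/(s - 5) ↔ 4e^(5t).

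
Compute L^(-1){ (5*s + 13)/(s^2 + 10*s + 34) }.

Complete the square in the denominator: s^2 + 10*s + 34 = (s + 5)^2 + 3^2.
Split the numerator to match: 5*s + 13 = 5·(s + 5) - 4·3.
Invert each term: 5·(s + 5)/((s + 5)^2 + 9) ↔ 5e^(-5t)cos(3t); -4·3/((s + 5)^2 + 9) ↔ -4e^(-5t)sin(3t).

-4*exp(-5*t)*sin(3*t) + 5*exp(-5*t)*cos(3*t)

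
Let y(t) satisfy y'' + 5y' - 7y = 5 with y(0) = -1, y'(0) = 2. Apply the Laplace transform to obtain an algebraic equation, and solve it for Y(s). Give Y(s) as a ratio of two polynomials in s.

Transform both sides with L{·}.
With L{y''} = s^2 Y - s·y(0) - y'(0) and L{y'} = sY - y(0), with y(0) = -1, y'(0) = 2: the LHS transforms to (s^2 + 5*s - 7)Y - (-s - 3).
The right side is L{5} = 5/s.
So (s^2 + 5*s - 7)Y = 5/s + (-s - 3).
Divide through and combine into a single rational function.

Y(s) = (-s^2 - 3*s + 5)/(s^3 + 5*s^2 - 7*s)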